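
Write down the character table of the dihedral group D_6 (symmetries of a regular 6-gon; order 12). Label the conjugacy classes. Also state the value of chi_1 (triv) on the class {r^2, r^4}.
Conjugacy classes: {e} of size 1, {r^3} of size 1, {r^1, r^5} of size 2, {r^2, r^4} of size 2, {s, sr^2, ...} of size 3, {sr, sr^3, ...} of size 3.
Character table:
  irrep \ class              {e} (size 1)  {r^3} (size 1)  {r^1, r^5} (size 2)  {r^2, r^4} (size 2)  {s, sr^2, ...} (size 3)  {sr, sr^3, ...} (size 3)
  chi_1 (triv)               1             1               1                    1                    1                        1                       
  chi_2 (sign: r->1, s->-1)  1             1               1                    1                    -1                       -1                      
  chi_3 (r->-1, s->1)        1             -1              -1                   1                    1                        -1                      
  chi_4 (r->-1, s->-1)       1             -1              -1                   1                    -1                       1                       
  chi_5 (2d, j=1)            2             -2              1                    -1                   0                        0                       
  chi_6 (2d, j=2)            2             2               -1                   -1                   0                        0                       

Spot check: chi_1 (triv) on {r^2, r^4} = 1.

Derivation: D_6 has order 2*6 = 12 with 6 conjugacy classes, hence 6 irreducibles. Sum of squared dims 1 + 1 + 1 + 1 + 4 + 4 = 12 = |G|. Linear characters come from the abelianisation; the 2-dimensional irreps have character r^k -> 2*cos(2*pi*j*k/6), reflections -> 0.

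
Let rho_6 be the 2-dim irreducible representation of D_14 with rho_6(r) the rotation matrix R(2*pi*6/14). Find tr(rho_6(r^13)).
chi_{rho_6}(r^13) = 2*cos(2*pi*6*13/14) = -2*cos(pi/7)

Justification: rho_6(r^13) is rotation by angle 2*pi*6*13/14, whose trace is 2*cos(2*pi*6*13/14) = -2*cos(pi/7).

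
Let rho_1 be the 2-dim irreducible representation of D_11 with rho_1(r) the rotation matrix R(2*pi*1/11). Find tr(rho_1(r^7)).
chi_{rho_1}(r^7) = 2*cos(2*pi*1*7/11) = -2*cos(3*pi/11)

Derivation: rho_1(r^7) is rotation by angle 2*pi*1*7/11, whose trace is 2*cos(2*pi*1*7/11) = -2*cos(3*pi/11).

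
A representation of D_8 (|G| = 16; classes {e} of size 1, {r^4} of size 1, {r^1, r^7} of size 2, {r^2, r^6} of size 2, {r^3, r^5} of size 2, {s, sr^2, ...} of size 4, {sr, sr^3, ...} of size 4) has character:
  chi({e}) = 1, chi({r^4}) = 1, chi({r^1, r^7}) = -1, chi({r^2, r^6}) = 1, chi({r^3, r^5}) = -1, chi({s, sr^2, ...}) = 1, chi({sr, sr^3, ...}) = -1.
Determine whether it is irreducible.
Irreducible: <chi, chi> = 1.

Details: <chi, chi> = (1/|G|) sum_C |C| * |chi(C)|^2 = (1/16)[1*|1|^2 + 1*|1|^2 + 2*|-1|^2 + 2*|1|^2 + 2*|-1|^2 + 4*|1|^2 + 4*|-1|^2]
  = (1/16)[(1) + (1) + (2) + (2) + (2) + (4) + (4)] = 16/16 = 1.
A character is irreducible iff <chi, chi> = 1, so this representation is irreducible.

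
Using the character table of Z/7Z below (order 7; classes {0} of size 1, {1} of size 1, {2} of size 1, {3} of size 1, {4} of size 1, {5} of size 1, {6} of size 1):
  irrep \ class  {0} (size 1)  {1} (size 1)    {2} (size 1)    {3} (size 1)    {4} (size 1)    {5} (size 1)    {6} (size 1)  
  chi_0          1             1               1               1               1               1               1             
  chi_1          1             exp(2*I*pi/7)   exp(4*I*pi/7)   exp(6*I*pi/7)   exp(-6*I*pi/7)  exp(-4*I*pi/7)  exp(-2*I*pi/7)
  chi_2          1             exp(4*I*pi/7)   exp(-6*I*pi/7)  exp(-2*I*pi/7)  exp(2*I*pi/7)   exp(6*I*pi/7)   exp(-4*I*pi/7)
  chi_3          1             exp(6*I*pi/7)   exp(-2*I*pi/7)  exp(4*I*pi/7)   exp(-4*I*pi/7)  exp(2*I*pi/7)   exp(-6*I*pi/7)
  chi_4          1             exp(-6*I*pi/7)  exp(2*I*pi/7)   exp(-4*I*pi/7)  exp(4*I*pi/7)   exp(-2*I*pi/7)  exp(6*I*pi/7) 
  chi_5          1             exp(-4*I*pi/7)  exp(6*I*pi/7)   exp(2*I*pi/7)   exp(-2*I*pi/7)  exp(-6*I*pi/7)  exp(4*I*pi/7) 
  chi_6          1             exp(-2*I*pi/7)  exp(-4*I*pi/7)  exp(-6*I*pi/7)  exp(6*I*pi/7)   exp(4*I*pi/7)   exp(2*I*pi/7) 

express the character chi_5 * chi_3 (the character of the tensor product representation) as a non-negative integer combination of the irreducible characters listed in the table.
chi_5 tensor chi_3 = chi_1 (all other irreducibles have multiplicity 0).

Proof sketch: The character of a tensor product is the pointwise product (chi_5 * chi_3)(C) = chi_5(C) * chi_3(C):
  {0}: (1)*(1), {1}: (exp(-4*I*pi/7))*(exp(6*I*pi/7)), {2}: (exp(6*I*pi/7))*(exp(-2*I*pi/7)), {3}: (exp(2*I*pi/7))*(exp(4*I*pi/7)), {4}: (exp(-2*I*pi/7))*(exp(-4*I*pi/7)), {5}: (exp(-6*I*pi/7))*(exp(2*I*pi/7)), {6}: (exp(4*I*pi/7))*(exp(-6*I*pi/7))
so (chi_5 * chi_3) takes values
  {0} -> 1, {1} -> exp(2*I*pi/7), {2} -> exp(4*I*pi/7), {3} -> exp(6*I*pi/7), {4} -> exp(-6*I*pi/7), {5} -> exp(-4*I*pi/7), {6} -> exp(-2*I*pi/7).
Now take the inner product of this character with each irreducible chi from the table, <chi_5*chi_3, chi> = (1/7) sum_C |C| (chi_5*chi_3)(C) conj(chi(C)):
  <chi_5*chi_3, chi_0> = (1/7)[1*(1)*conj(1) + 1*(exp(2*I*pi/7))*conj(1) + 1*(exp(4*I*pi/7))*conj(1) + 1*(exp(6*I*pi/7))*conj(1) + 1*(exp(-6*I*pi/7))*conj(1) + 1*(exp(-4*I*pi/7))*conj(1) + 1*(exp(-2*I*pi/7))*conj(1)]
      = (1/7)[(1) + (exp(2*I*pi/7)) + (exp(4*I*pi/7)) + (exp(6*I*pi/7)) + (exp(-6*I*pi/7)) + (exp(-4*I*pi/7)) + (exp(-2*I*pi/7))] = 0/7 = 0
  <chi_5*chi_3, chi_1> = (1/7)[1*(1)*conj(1) + 1*(exp(2*I*pi/7))*conj(exp(2*I*pi/7)) + 1*(exp(4*I*pi/7))*conj(exp(4*I*pi/7)) + 1*(exp(6*I*pi/7))*conj(exp(6*I*pi/7)) + 1*(exp(-6*I*pi/7))*conj(exp(-6*I*pi/7)) + 1*(exp(-4*I*pi/7))*conj(exp(-4*I*pi/7)) + 1*(exp(-2*I*pi/7))*conj(exp(-2*I*pi/7))]
      = (1/7)[(1) + (1) + (1) + (1) + (1) + (1) + (1)] = 7/7 = 1
  <chi_5*chi_3, chi_2> = (1/7)[1*(1)*conj(1) + 1*(exp(2*I*pi/7))*conj(exp(4*I*pi/7)) + 1*(exp(4*I*pi/7))*conj(exp(-6*I*pi/7)) + 1*(exp(6*I*pi/7))*conj(exp(-2*I*pi/7)) + 1*(exp(-6*I*pi/7))*conj(exp(2*I*pi/7)) + 1*(exp(-4*I*pi/7))*conj(exp(6*I*pi/7)) + 1*(exp(-2*I*pi/7))*conj(exp(-4*I*pi/7))]
      = (1/7)[(1) + (exp(-2*I*pi/7)) + (exp(-4*I*pi/7)) + (exp(-6*I*pi/7)) + (exp(6*I*pi/7)) + (exp(4*I*pi/7)) + (exp(2*I*pi/7))] = 0/7 = 0
  <chi_5*chi_3, chi_3> = (1/7)[1*(1)*conj(1) + 1*(exp(2*I*pi/7))*conj(exp(6*I*pi/7)) + 1*(exp(4*I*pi/7))*conj(exp(-2*I*pi/7)) + 1*(exp(6*I*pi/7))*conj(exp(4*I*pi/7)) + 1*(exp(-6*I*pi/7))*conj(exp(-4*I*pi/7)) + 1*(exp(-4*I*pi/7))*conj(exp(2*I*pi/7)) + 1*(exp(-2*I*pi/7))*conj(exp(-6*I*pi/7))]
      = (1/7)[(1) + (exp(-4*I*pi/7)) + (exp(6*I*pi/7)) + (exp(2*I*pi/7)) + (exp(-2*I*pi/7)) + (exp(-6*I*pi/7)) + (exp(4*I*pi/7))] = 0/7 = 0
  <chi_5*chi_3, chi_4> = (1/7)[1*(1)*conj(1) + 1*(exp(2*I*pi/7))*conj(exp(-6*I*pi/7)) + 1*(exp(4*I*pi/7))*conj(exp(2*I*pi/7)) + 1*(exp(6*I*pi/7))*conj(exp(-4*I*pi/7)) + 1*(exp(-6*I*pi/7))*conj(exp(4*I*pi/7)) + 1*(exp(-4*I*pi/7))*conj(exp(-2*I*pi/7)) + 1*(exp(-2*I*pi/7))*conj(exp(6*I*pi/7))]
      = (1/7)[(1) + (exp(-6*I*pi/7)) + (exp(2*I*pi/7)) + (exp(-4*I*pi/7)) + (exp(4*I*pi/7)) + (exp(-2*I*pi/7)) + (exp(6*I*pi/7))] = 0/7 = 0
  <chi_5*chi_3, chi_5> = (1/7)[1*(1)*conj(1) + 1*(exp(2*I*pi/7))*conj(exp(-4*I*pi/7)) + 1*(exp(4*I*pi/7))*conj(exp(6*I*pi/7)) + 1*(exp(6*I*pi/7))*conj(exp(2*I*pi/7)) + 1*(exp(-6*I*pi/7))*conj(exp(-2*I*pi/7)) + 1*(exp(-4*I*pi/7))*conj(exp(-6*I*pi/7)) + 1*(exp(-2*I*pi/7))*conj(exp(4*I*pi/7))]
      = (1/7)[(1) + (exp(6*I*pi/7)) + (exp(-2*I*pi/7)) + (exp(4*I*pi/7)) + (exp(-4*I*pi/7)) + (exp(2*I*pi/7)) + (exp(-6*I*pi/7))] = 0/7 = 0
  <chi_5*chi_3, chi_6> = (1/7)[1*(1)*conj(1) + 1*(exp(2*I*pi/7))*conj(exp(-2*I*pi/7)) + 1*(exp(4*I*pi/7))*conj(exp(-4*I*pi/7)) + 1*(exp(6*I*pi/7))*conj(exp(-6*I*pi/7)) + 1*(exp(-6*I*pi/7))*conj(exp(6*I*pi/7)) + 1*(exp(-4*I*pi/7))*conj(exp(4*I*pi/7)) + 1*(exp(-2*I*pi/7))*conj(exp(2*I*pi/7))]
      = (1/7)[(1) + (exp(4*I*pi/7)) + (exp(-6*I*pi/7)) + (exp(-2*I*pi/7)) + (exp(2*I*pi/7)) + (exp(6*I*pi/7)) + (exp(-4*I*pi/7))] = 0/7 = 0
(Exp terms are combined using exp(i*s)*conj(exp(i*t)) = exp(i*(s-t)), and sums of them are collapsed using the identity that for every m > 1 the m distinct m-th roots of unity sum to 0, e.g. 1 + exp(2*I*pi/3) + exp(-2*I*pi/3) = 0.)
Hence the multiplicities are chi_1: 1. Dimension check: dim(chi_5)*dim(chi_3) = 1*1 = 1 and sum (mult * dim) = 1*1 = 1.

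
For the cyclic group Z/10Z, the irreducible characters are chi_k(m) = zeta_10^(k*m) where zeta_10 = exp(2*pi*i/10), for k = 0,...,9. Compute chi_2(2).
chi_2(2) = zeta_10^4 = exp(4*I*pi/5)

Explanation: chi_2(2) = zeta_10^(2*2) = zeta_10^4. Since zeta_10^10 = 1, this equals zeta_10^4 = exp(2*pi*i*4/10) = exp(4*I*pi/5).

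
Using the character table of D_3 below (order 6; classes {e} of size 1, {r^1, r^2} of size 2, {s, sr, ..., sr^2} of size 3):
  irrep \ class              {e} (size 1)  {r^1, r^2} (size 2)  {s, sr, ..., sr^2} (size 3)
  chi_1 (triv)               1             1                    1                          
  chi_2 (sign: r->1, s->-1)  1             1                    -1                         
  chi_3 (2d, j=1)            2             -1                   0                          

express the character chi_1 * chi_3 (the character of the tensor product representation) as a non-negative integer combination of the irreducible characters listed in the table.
chi_1 tensor chi_3 = chi_3 (all other irreducibles have multiplicity 0).

Working: The character of a tensor product is the pointwise product (chi_1 * chi_3)(C) = chi_1(C) * chi_3(C):
  {e}: (1)*(2), {r^1, r^2}: (1)*(-1), {s, sr, ..., sr^2}: (1)*(0)
so (chi_1 * chi_3) takes values
  {e} -> 2, {r^1, r^2} -> -1, {s, sr, ..., sr^2} -> 0.
Now take the inner product of this character with each irreducible chi from the table, <chi_1*chi_3, chi> = (1/6) sum_C |C| (chi_1*chi_3)(C) conj(chi(C)):
  <chi_1*chi_3, chi_1> = (1/6)[1*(2)*conj(1) + 2*(-1)*conj(1) + 3*(0)*conj(1)]
      = (1/6)[(2) + (-2) + (0)] = 0/6 = 0
  <chi_1*chi_3, chi_2> = (1/6)[1*(2)*conj(1) + 2*(-1)*conj(1) + 3*(0)*conj(-1)]
      = (1/6)[(2) + (-2) + (0)] = 0/6 = 0
  <chi_1*chi_3, chi_3> = (1/6)[1*(2)*conj(2) + 2*(-1)*conj(-1) + 3*(0)*conj(0)]
      = (1/6)[(4) + (2) + (0)] = 6/6 = 1
Hence the multiplicities are chi_3: 1. Dimension check: dim(chi_1)*dim(chi_3) = 1*2 = 2 and sum (mult * dim) = 1*2 = 2.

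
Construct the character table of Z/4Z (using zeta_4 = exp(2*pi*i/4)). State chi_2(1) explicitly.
Character table of Z/4Z (irreps indexed chi_0,...,chi_3 with chi_k(m) = zeta_4^(k*m), zeta_4 = exp(2*pi*i/4)):
  irrep \ class  {0} (size 1)  {1} (size 1)  {2} (size 1)  {3} (size 1)
  chi_0          1             1             1             1           
  chi_1          1             I             -1            -I          
  chi_2          1             -1            1             -1          
  chi_3          1             -I            -1            I           

Spot check: chi_2(1) = zeta_4^(2*1) = zeta_4^2 = -1.

Why: Z/4Z is abelian, so all 4 irreducible complex representations are 1-dimensional. They are given by chi_k(m) = zeta_4^(k*m) for k = 0,...,3. Row orthogonality: sum_m chi_k(m) conj(chi_l(m)) = 4 * [k = l].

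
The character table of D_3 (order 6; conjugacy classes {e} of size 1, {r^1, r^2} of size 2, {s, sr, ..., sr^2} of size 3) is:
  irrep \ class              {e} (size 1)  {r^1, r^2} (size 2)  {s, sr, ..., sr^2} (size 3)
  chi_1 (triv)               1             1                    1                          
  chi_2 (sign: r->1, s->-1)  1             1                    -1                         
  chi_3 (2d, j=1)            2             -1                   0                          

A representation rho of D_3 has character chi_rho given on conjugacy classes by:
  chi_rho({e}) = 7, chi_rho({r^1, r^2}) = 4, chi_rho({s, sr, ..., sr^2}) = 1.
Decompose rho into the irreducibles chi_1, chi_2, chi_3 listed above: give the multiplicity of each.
Multiplicities: chi_1: 3, chi_2: 2, chi_3: 1.

Solution. Use <chi_rho, chi> = (1/|G|) sum_C |C| * chi_rho(C) * conj(chi(C)) with |G| = 6 for each irreducible chi in the table:
  <chi_rho, chi_1> = (1/6)[1*(7)*conj(1) + 2*(4)*conj(1) + 3*(1)*conj(1)]
      = (1/6)[(7) + (8) + (3)] = 18/6 = 3
  <chi_rho, chi_2> = (1/6)[1*(7)*conj(1) + 2*(4)*conj(1) + 3*(1)*conj(-1)]
      = (1/6)[(7) + (8) + (-3)] = 12/6 = 2
  <chi_rho, chi_3> = (1/6)[1*(7)*conj(2) + 2*(4)*conj(-1) + 3*(1)*conj(0)]
      = (1/6)[(14) + (-8) + (0)] = 6/6 = 1
Dimension check: dim(rho) = sum (mult * dim) = 3*1 + 2*1 + 1*2 = 7 = chi_rho(e) = 7.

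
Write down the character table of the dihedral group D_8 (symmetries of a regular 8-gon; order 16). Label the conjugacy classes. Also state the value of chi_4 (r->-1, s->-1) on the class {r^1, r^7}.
Conjugacy classes: {e} of size 1, {r^4} of size 1, {r^1, r^7} of size 2, {r^2, r^6} of size 2, {r^3, r^5} of size 2, {s, sr^2, ...} of size 4, {sr, sr^3, ...} of size 4.
Character table:
  irrep \ class              {e} (size 1)  {r^4} (size 1)  {r^1, r^7} (size 2)  {r^2, r^6} (size 2)  {r^3, r^5} (size 2)  {s, sr^2, ...} (size 4)  {sr, sr^3, ...} (size 4)
  chi_1 (triv)               1             1               1                    1                    1                    1                        1                       
  chi_2 (sign: r->1, s->-1)  1             1               1                    1                    1                    -1                       -1                      
  chi_3 (r->-1, s->1)        1             1               -1                   1                    -1                   1                        -1                      
  chi_4 (r->-1, s->-1)       1             1               -1                   1                    -1                   -1                       1                       
  chi_5 (2d, j=1)            2             -2              sqrt(2)              0                    -sqrt(2)             0                        0                       
  chi_6 (2d, j=2)            2             2               0                    -2                   0                    0                        0                       
  chi_7 (2d, j=3)            2             -2              -sqrt(2)             0                    sqrt(2)              0                        0                       

Spot check: chi_4 (r->-1, s->-1) on {r^1, r^7} = -1.

Justification: D_8 has order 2*8 = 16 with 7 conjugacy classes, hence 7 irreducibles. Sum of squared dims 1 + 1 + 1 + 1 + 4 + 4 + 4 = 16 = |G|. Linear characters come from the abelianisation; the 2-dimensional irreps have character r^k -> 2*cos(2*pi*j*k/8), reflections -> 0.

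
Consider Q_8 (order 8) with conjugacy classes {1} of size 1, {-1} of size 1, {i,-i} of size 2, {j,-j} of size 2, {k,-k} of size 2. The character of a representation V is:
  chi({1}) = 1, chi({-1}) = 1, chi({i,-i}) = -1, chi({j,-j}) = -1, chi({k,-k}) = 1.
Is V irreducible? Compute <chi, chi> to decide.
Irreducible: <chi, chi> = 1.

Details: <chi, chi> = (1/|G|) sum_C |C| * |chi(C)|^2 = (1/8)[1*|1|^2 + 1*|1|^2 + 2*|-1|^2 + 2*|-1|^2 + 2*|1|^2]
  = (1/8)[(1) + (1) + (2) + (2) + (2)] = 8/8 = 1.
A character is irreducible iff <chi, chi> = 1, so this representation is irreducible.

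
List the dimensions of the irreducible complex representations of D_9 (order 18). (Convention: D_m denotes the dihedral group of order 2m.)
Dimensions: 1, 1, 2, 2, 2, 2

Reasoning: There are 6 irreducibles (= number of conjugacy classes). Their dimensions d_i satisfy sum d_i^2 = |G| = 18: 1 + 1 + 4 + 4 + 4 + 4 = 18.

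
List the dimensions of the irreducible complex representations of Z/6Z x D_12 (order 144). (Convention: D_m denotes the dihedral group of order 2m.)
Dimensions: 1, 1, 1, 1, 1, 1, 1, 1, 1, 1, 1, 1, 1, 1, 1, 1, 1, 1, 1, 1, 1, 1, 1, 1, 2, 2, 2, 2, 2, 2, 2, 2, 2, 2, 2, 2, 2, 2, 2, 2, 2, 2, 2, 2, 2, 2, 2, 2, 2, 2, 2, 2, 2, 2

Reasoning: There are 54 irreducibles (= number of conjugacy classes). Their dimensions d_i satisfy sum d_i^2 = |G| = 144: 1 + 1 + 1 + 1 + 1 + 1 + 1 + 1 + 1 + 1 + 1 + 1 + 1 + 1 + 1 + 1 + 1 + 1 + 1 + 1 + 1 + 1 + 1 + 1 + 4 + 4 + 4 + 4 + 4 + 4 + 4 + 4 + 4 + 4 + 4 + 4 + 4 + 4 + 4 + 4 + 4 + 4 + 4 + 4 + 4 + 4 + 4 + 4 + 4 + 4 + 4 + 4 + 4 + 4 = 144. (For the product with Z/6Z: each of the 6 1-dim characters of Z/6Z tensors with each irrep of D_12, giving 6 copies of each D_12-dimension.)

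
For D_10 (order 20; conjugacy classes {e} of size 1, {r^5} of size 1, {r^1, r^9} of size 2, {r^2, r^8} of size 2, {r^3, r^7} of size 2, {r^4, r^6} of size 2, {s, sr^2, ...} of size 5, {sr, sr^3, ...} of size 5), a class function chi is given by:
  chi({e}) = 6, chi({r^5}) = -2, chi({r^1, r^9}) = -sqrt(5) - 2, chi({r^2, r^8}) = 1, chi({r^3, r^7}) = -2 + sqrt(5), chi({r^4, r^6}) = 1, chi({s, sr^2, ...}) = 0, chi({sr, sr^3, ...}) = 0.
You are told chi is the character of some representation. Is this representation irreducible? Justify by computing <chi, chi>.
Not irreducible (reducible): <chi, chi> = 4 > 1.

Explanation: <chi, chi> = (1/|G|) sum_C |C| * |chi(C)|^2 = (1/20)[1*|6|^2 + 1*|-2|^2 + 2*|-sqrt(5) - 2|^2 + 2*|1|^2 + 2*|-2 + sqrt(5)|^2 + 2*|1|^2 + 5*|0|^2 + 5*|0|^2]
  = (1/20)[(36) + (4) + (8*sqrt(5) + 18) + (2) + (18 - 8*sqrt(5)) + (2) + (0) + (0)] = 80/20 = 4.
A character is irreducible iff <chi, chi> = 1, so this representation is reducible.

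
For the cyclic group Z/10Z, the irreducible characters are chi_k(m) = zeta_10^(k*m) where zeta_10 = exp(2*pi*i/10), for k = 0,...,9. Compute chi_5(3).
chi_5(3) = zeta_10^15 = -1

Justification: chi_5(3) = zeta_10^(5*3) = zeta_10^15. Since zeta_10^10 = 1, this equals zeta_10^5 = exp(2*pi*i*5/10) = -1.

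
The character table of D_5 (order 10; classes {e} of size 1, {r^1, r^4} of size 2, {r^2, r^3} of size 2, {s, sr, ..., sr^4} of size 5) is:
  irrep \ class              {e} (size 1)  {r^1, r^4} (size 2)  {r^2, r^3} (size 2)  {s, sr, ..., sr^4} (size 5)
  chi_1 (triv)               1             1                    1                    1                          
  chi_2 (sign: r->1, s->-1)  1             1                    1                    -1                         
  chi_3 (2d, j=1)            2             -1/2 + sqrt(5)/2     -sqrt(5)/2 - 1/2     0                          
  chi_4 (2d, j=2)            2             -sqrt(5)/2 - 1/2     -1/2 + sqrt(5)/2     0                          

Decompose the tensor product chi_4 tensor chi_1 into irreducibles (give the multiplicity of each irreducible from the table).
chi_4 tensor chi_1 = chi_4 (all other irreducibles have multiplicity 0).

Working: The character of a tensor product is the pointwise product (chi_4 * chi_1)(C) = chi_4(C) * chi_1(C):
  {e}: (2)*(1), {r^1, r^4}: (-sqrt(5)/2 - 1/2)*(1), {r^2, r^3}: (-1/2 + sqrt(5)/2)*(1), {s, sr, ..., sr^4}: (0)*(1)
so (chi_4 * chi_1) takes values
  {e} -> 2, {r^1, r^4} -> -sqrt(5)/2 - 1/2, {r^2, r^3} -> -1/2 + sqrt(5)/2, {s, sr, ..., sr^4} -> 0.
Now take the inner product of this character with each irreducible chi from the table, <chi_4*chi_1, chi> = (1/10) sum_C |C| (chi_4*chi_1)(C) conj(chi(C)):
  <chi_4*chi_1, chi_1> = (1/10)[1*(2)*conj(1) + 2*(-sqrt(5)/2 - 1/2)*conj(1) + 2*(-1/2 + sqrt(5)/2)*conj(1) + 5*(0)*conj(1)]
      = (1/10)[(2) + (-sqrt(5) - 1) + (-1 + sqrt(5)) + (0)] = 0/10 = 0
  <chi_4*chi_1, chi_2> = (1/10)[1*(2)*conj(1) + 2*(-sqrt(5)/2 - 1/2)*conj(1) + 2*(-1/2 + sqrt(5)/2)*conj(1) + 5*(0)*conj(-1)]
      = (1/10)[(2) + (-sqrt(5) - 1) + (-1 + sqrt(5)) + (0)] = 0/10 = 0
  <chi_4*chi_1, chi_3> = (1/10)[1*(2)*conj(2) + 2*(-sqrt(5)/2 - 1/2)*conj(-1/2 + sqrt(5)/2) + 2*(-1/2 + sqrt(5)/2)*conj(-sqrt(5)/2 - 1/2) + 5*(0)*conj(0)]
      = (1/10)[(4) + (-2) + (-2) + (0)] = 0/10 = 0
  <chi_4*chi_1, chi_4> = (1/10)[1*(2)*conj(2) + 2*(-sqrt(5)/2 - 1/2)*conj(-sqrt(5)/2 - 1/2) + 2*(-1/2 + sqrt(5)/2)*conj(-1/2 + sqrt(5)/2) + 5*(0)*conj(0)]
      = (1/10)[(4) + (sqrt(5) + 3) + (3 - sqrt(5)) + (0)] = 10/10 = 1
Hence the multiplicities are chi_4: 1. Dimension check: dim(chi_4)*dim(chi_1) = 2*1 = 2 and sum (mult * dim) = 1*2 = 2.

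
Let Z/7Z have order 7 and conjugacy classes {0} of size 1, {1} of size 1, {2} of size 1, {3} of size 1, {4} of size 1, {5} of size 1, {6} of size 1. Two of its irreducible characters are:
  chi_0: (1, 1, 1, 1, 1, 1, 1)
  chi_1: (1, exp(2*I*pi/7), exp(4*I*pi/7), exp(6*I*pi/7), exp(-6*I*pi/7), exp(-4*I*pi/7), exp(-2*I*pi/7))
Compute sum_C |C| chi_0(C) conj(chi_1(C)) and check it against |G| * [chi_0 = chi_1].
Sum = 0; so <chi_0, chi_1> = 0 (distinct irreducibles are orthogonal).

Justification: Compute term by term over conjugacy classes (|C| * chi_0(C) * conj(chi_1(C))):
  1*(1)*conj(1) + 1*(1)*conj(exp(2*I*pi/7)) + 1*(1)*conj(exp(4*I*pi/7)) + 1*(1)*conj(exp(6*I*pi/7)) + 1*(1)*conj(exp(-6*I*pi/7)) + 1*(1)*conj(exp(-4*I*pi/7)) + 1*(1)*conj(exp(-2*I*pi/7))
  = (1) + (exp(-2*I*pi/7)) + (exp(-4*I*pi/7)) + (exp(-6*I*pi/7)) + (exp(6*I*pi/7)) + (exp(4*I*pi/7)) + (exp(2*I*pi/7))
  = 0.
(Exp terms are combined using exp(i*s)*conj(exp(i*t)) = exp(i*(s-t)), and sums of them are collapsed using the identity that for every m > 1 the m distinct m-th roots of unity sum to 0, e.g. 1 + exp(2*I*pi/3) + exp(-2*I*pi/3) = 0.)
Dividing by |G| = 7 gives 0/7 = 0, matching the row-orthogonality relation <chi_0, chi_1> = [chi_0 = chi_1].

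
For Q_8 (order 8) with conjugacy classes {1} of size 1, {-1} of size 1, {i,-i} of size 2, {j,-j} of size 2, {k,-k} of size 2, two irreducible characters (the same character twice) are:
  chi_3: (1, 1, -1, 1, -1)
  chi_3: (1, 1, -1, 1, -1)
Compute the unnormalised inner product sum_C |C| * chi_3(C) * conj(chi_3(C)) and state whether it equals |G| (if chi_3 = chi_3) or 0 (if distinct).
Sum = 8 = |G| = 8; so <chi_3, chi_3> = 1 (norm-1 confirms irreducibility).

Why: Compute term by term over conjugacy classes (|C| * chi_3(C) * conj(chi_3(C))):
  1*(1)*conj(1) + 1*(1)*conj(1) + 2*(-1)*conj(-1) + 2*(1)*conj(1) + 2*(-1)*conj(-1)
  = (1) + (1) + (2) + (2) + (2)
  = 8.
Dividing by |G| = 8 gives 8/8 = 1, matching the row-orthogonality relation <chi_3, chi_3> = [chi_3 = chi_3].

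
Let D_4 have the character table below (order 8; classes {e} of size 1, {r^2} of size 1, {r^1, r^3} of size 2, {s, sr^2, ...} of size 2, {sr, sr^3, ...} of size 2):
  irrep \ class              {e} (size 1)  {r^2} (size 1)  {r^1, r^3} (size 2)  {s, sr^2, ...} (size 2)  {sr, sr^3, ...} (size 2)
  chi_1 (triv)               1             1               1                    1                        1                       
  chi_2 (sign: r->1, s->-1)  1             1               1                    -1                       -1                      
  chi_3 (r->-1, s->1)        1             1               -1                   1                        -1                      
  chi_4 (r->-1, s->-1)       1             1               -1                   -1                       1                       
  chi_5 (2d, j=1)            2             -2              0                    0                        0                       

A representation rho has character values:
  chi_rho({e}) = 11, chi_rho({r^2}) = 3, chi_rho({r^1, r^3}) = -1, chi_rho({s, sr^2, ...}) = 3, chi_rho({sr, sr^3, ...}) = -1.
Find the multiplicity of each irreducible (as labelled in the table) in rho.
Multiplicities: chi_1: 2, chi_2: 1, chi_3: 3, chi_4: 1, chi_5: 2.

Argument: Use <chi_rho, chi> = (1/|G|) sum_C |C| * chi_rho(C) * conj(chi(C)) with |G| = 8 for each irreducible chi in the table:
  <chi_rho, chi_1> = (1/8)[1*(11)*conj(1) + 1*(3)*conj(1) + 2*(-1)*conj(1) + 2*(3)*conj(1) + 2*(-1)*conj(1)]
      = (1/8)[(11) + (3) + (-2) + (6) + (-2)] = 16/8 = 2
  <chi_rho, chi_2> = (1/8)[1*(11)*conj(1) + 1*(3)*conj(1) + 2*(-1)*conj(1) + 2*(3)*conj(-1) + 2*(-1)*conj(-1)]
      = (1/8)[(11) + (3) + (-2) + (-6) + (2)] = 8/8 = 1
  <chi_rho, chi_3> = (1/8)[1*(11)*conj(1) + 1*(3)*conj(1) + 2*(-1)*conj(-1) + 2*(3)*conj(1) + 2*(-1)*conj(-1)]
      = (1/8)[(11) + (3) + (2) + (6) + (2)] = 24/8 = 3
  <chi_rho, chi_4> = (1/8)[1*(11)*conj(1) + 1*(3)*conj(1) + 2*(-1)*conj(-1) + 2*(3)*conj(-1) + 2*(-1)*conj(1)]
      = (1/8)[(11) + (3) + (2) + (-6) + (-2)] = 8/8 = 1
  <chi_rho, chi_5> = (1/8)[1*(11)*conj(2) + 1*(3)*conj(-2) + 2*(-1)*conj(0) + 2*(3)*conj(0) + 2*(-1)*conj(0)]
      = (1/8)[(22) + (-6) + (0) + (0) + (0)] = 16/8 = 2
Dimension check: dim(rho) = sum (mult * dim) = 2*1 + 1*1 + 3*1 + 1*1 + 2*2 = 11 = chi_rho(e) = 11.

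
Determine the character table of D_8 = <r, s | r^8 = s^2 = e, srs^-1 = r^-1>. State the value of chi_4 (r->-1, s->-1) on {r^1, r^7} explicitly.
Conjugacy classes: {e} of size 1, {r^4} of size 1, {r^1, r^7} of size 2, {r^2, r^6} of size 2, {r^3, r^5} of size 2, {s, sr^2, ...} of size 4, {sr, sr^3, ...} of size 4.
Character table:
  irrep \ class              {e} (size 1)  {r^4} (size 1)  {r^1, r^7} (size 2)  {r^2, r^6} (size 2)  {r^3, r^5} (size 2)  {s, sr^2, ...} (size 4)  {sr, sr^3, ...} (size 4)
  chi_1 (triv)               1             1               1                    1                    1                    1                        1                       
  chi_2 (sign: r->1, s->-1)  1             1               1                    1                    1                    -1                       -1                      
  chi_3 (r->-1, s->1)        1             1               -1                   1                    -1                   1                        -1                      
  chi_4 (r->-1, s->-1)       1             1               -1                   1                    -1                   -1                       1                       
  chi_5 (2d, j=1)            2             -2              sqrt(2)              0                    -sqrt(2)             0                        0                       
  chi_6 (2d, j=2)            2             2               0                    -2                   0                    0                        0                       
  chi_7 (2d, j=3)            2             -2              -sqrt(2)             0                    sqrt(2)              0                        0                       

Spot check: chi_4 (r->-1, s->-1) on {r^1, r^7} = -1.

Solution. D_8 has order 2*8 = 16 with 7 conjugacy classes, hence 7 irreducibles. Sum of squared dims 1 + 1 + 1 + 1 + 4 + 4 + 4 = 16 = |G|. Linear characters come from the abelianisation; the 2-dimensional irreps have character r^k -> 2*cos(2*pi*j*k/8), reflections -> 0.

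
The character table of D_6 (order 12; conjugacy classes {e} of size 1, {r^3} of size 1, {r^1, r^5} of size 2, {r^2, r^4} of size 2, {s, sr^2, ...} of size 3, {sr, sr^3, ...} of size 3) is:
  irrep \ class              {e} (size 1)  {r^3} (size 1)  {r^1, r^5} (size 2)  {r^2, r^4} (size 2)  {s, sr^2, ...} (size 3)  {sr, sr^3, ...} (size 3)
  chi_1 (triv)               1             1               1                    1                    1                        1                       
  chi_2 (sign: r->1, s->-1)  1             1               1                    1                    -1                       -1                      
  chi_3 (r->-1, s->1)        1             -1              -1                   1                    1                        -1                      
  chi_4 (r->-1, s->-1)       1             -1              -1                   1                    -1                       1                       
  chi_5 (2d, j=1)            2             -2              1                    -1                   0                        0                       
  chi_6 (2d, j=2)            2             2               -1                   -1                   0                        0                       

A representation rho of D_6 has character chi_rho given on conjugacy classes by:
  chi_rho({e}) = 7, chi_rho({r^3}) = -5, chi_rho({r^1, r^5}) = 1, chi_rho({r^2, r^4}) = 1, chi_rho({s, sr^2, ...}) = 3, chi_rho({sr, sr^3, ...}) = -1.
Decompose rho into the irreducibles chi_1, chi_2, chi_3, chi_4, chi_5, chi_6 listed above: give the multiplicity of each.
Multiplicities: chi_1: 1, chi_2: 0, chi_3: 2, chi_4: 0, chi_5: 2, chi_6: 0.

Explanation: Use <chi_rho, chi> = (1/|G|) sum_C |C| * chi_rho(C) * conj(chi(C)) with |G| = 12 for each irreducible chi in the table:
  <chi_rho, chi_1> = (1/12)[1*(7)*conj(1) + 1*(-5)*conj(1) + 2*(1)*conj(1) + 2*(1)*conj(1) + 3*(3)*conj(1) + 3*(-1)*conj(1)]
      = (1/12)[(7) + (-5) + (2) + (2) + (9) + (-3)] = 12/12 = 1
  <chi_rho, chi_2> = (1/12)[1*(7)*conj(1) + 1*(-5)*conj(1) + 2*(1)*conj(1) + 2*(1)*conj(1) + 3*(3)*conj(-1) + 3*(-1)*conj(-1)]
      = (1/12)[(7) + (-5) + (2) + (2) + (-9) + (3)] = 0/12 = 0
  <chi_rho, chi_3> = (1/12)[1*(7)*conj(1) + 1*(-5)*conj(-1) + 2*(1)*conj(-1) + 2*(1)*conj(1) + 3*(3)*conj(1) + 3*(-1)*conj(-1)]
      = (1/12)[(7) + (5) + (-2) + (2) + (9) + (3)] = 24/12 = 2
  <chi_rho, chi_4> = (1/12)[1*(7)*conj(1) + 1*(-5)*conj(-1) + 2*(1)*conj(-1) + 2*(1)*conj(1) + 3*(3)*conj(-1) + 3*(-1)*conj(1)]
      = (1/12)[(7) + (5) + (-2) + (2) + (-9) + (-3)] = 0/12 = 0
  <chi_rho, chi_5> = (1/12)[1*(7)*conj(2) + 1*(-5)*conj(-2) + 2*(1)*conj(1) + 2*(1)*conj(-1) + 3*(3)*conj(0) + 3*(-1)*conj(0)]
      = (1/12)[(14) + (10) + (2) + (-2) + (0) + (0)] = 24/12 = 2
  <chi_rho, chi_6> = (1/12)[1*(7)*conj(2) + 1*(-5)*conj(2) + 2*(1)*conj(-1) + 2*(1)*conj(-1) + 3*(3)*conj(0) + 3*(-1)*conj(0)]
      = (1/12)[(14) + (-10) + (-2) + (-2) + (0) + (0)] = 0/12 = 0
Dimension check: dim(rho) = sum (mult * dim) = 1*1 + 0*1 + 2*1 + 0*1 + 2*2 + 0*2 = 7 = chi_rho(e) = 7.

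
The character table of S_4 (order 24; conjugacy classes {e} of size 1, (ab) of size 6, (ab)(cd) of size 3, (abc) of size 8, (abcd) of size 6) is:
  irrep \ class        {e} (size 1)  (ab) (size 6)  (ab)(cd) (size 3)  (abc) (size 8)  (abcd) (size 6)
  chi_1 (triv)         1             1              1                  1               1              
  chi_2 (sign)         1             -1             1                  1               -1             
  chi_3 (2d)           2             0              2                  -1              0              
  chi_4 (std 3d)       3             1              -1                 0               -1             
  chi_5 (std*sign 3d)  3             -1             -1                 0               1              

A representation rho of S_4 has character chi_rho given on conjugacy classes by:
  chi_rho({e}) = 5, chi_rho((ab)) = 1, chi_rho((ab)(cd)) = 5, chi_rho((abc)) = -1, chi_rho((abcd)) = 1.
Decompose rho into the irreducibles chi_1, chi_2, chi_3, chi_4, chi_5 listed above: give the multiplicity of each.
Multiplicities: chi_1: 1, chi_2: 0, chi_3: 2, chi_4: 0, chi_5: 0.

Explanation: Use <chi_rho, chi> = (1/|G|) sum_C |C| * chi_rho(C) * conj(chi(C)) with |G| = 24 for each irreducible chi in the table:
  <chi_rho, chi_1> = (1/24)[1*(5)*conj(1) + 6*(1)*conj(1) + 3*(5)*conj(1) + 8*(-1)*conj(1) + 6*(1)*conj(1)]
      = (1/24)[(5) + (6) + (15) + (-8) + (6)] = 24/24 = 1
  <chi_rho, chi_2> = (1/24)[1*(5)*conj(1) + 6*(1)*conj(-1) + 3*(5)*conj(1) + 8*(-1)*conj(1) + 6*(1)*conj(-1)]
      = (1/24)[(5) + (-6) + (15) + (-8) + (-6)] = 0/24 = 0
  <chi_rho, chi_3> = (1/24)[1*(5)*conj(2) + 6*(1)*conj(0) + 3*(5)*conj(2) + 8*(-1)*conj(-1) + 6*(1)*conj(0)]
      = (1/24)[(10) + (0) + (30) + (8) + (0)] = 48/24 = 2
  <chi_rho, chi_4> = (1/24)[1*(5)*conj(3) + 6*(1)*conj(1) + 3*(5)*conj(-1) + 8*(-1)*conj(0) + 6*(1)*conj(-1)]
      = (1/24)[(15) + (6) + (-15) + (0) + (-6)] = 0/24 = 0
  <chi_rho, chi_5> = (1/24)[1*(5)*conj(3) + 6*(1)*conj(-1) + 3*(5)*conj(-1) + 8*(-1)*conj(0) + 6*(1)*conj(1)]
      = (1/24)[(15) + (-6) + (-15) + (0) + (6)] = 0/24 = 0
Dimension check: dim(rho) = sum (mult * dim) = 1*1 + 0*1 + 2*2 + 0*3 + 0*3 = 5 = chi_rho(e) = 5.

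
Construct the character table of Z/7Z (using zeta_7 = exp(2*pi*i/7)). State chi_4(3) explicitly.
Character table of Z/7Z (irreps indexed chi_0,...,chi_6 with chi_k(m) = zeta_7^(k*m), zeta_7 = exp(2*pi*i/7)):
  irrep \ class  {0} (size 1)  {1} (size 1)    {2} (size 1)    {3} (size 1)    {4} (size 1)    {5} (size 1)    {6} (size 1)  
  chi_0          1             1               1               1               1               1               1             
  chi_1          1             exp(2*I*pi/7)   exp(4*I*pi/7)   exp(6*I*pi/7)   exp(-6*I*pi/7)  exp(-4*I*pi/7)  exp(-2*I*pi/7)
  chi_2          1             exp(4*I*pi/7)   exp(-6*I*pi/7)  exp(-2*I*pi/7)  exp(2*I*pi/7)   exp(6*I*pi/7)   exp(-4*I*pi/7)
  chi_3          1             exp(6*I*pi/7)   exp(-2*I*pi/7)  exp(4*I*pi/7)   exp(-4*I*pi/7)  exp(2*I*pi/7)   exp(-6*I*pi/7)
  chi_4          1             exp(-6*I*pi/7)  exp(2*I*pi/7)   exp(-4*I*pi/7)  exp(4*I*pi/7)   exp(-2*I*pi/7)  exp(6*I*pi/7) 
  chi_5          1             exp(-4*I*pi/7)  exp(6*I*pi/7)   exp(2*I*pi/7)   exp(-2*I*pi/7)  exp(-6*I*pi/7)  exp(4*I*pi/7) 
  chi_6          1             exp(-2*I*pi/7)  exp(-4*I*pi/7)  exp(-6*I*pi/7)  exp(6*I*pi/7)   exp(4*I*pi/7)   exp(2*I*pi/7) 

Spot check: chi_4(3) = zeta_7^(4*3) = zeta_7^12 = exp(-4*I*pi/7).

Z/7Z is abelian, so all 7 irreducible complex representations are 1-dimensional. They are given by chi_k(m) = zeta_7^(k*m) for k = 0,...,6. Row orthogonality: sum_m chi_k(m) conj(chi_l(m)) = 7 * [k = l].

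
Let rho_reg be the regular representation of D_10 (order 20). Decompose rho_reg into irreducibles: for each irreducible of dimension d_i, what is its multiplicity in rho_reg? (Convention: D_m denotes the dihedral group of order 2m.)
Each irreducible V_i of dimension d_i appears with multiplicity d_i, i.e. rho_reg = (direct sum over all irreducibles V_i) d_i V_i. The irreducible dimensions for D_10 are 1, 1, 1, 1, 2, 2, 2, 2: 4 irreducibles of dimension 1, each with multiplicity 1; 4 irreducibles of dimension 2, each with multiplicity 2. Total dimension 4*1*1 + 4*2*2 = 20 = |G|.

Explanation: General theorem: in the regular representation of a finite group G, each irreducible appears with multiplicity equal to its dimension. Check: dim(rho_reg) = sum d_i^2 = 1 + 1 + 1 + 1 + 4 + 4 + 4 + 4 = 20 = |G|.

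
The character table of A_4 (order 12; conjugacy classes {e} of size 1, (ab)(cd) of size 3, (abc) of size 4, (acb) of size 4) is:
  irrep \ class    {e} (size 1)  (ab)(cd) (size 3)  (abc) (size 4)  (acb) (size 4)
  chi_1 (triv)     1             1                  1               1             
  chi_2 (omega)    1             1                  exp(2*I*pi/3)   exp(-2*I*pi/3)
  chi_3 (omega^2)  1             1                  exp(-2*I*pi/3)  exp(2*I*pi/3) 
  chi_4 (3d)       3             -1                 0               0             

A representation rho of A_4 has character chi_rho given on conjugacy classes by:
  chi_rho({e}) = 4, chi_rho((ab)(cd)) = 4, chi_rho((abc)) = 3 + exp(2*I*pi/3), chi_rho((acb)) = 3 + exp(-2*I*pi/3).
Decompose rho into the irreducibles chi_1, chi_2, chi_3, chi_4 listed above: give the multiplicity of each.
Multiplicities: chi_1: 3, chi_2: 1, chi_3: 0, chi_4: 0.

Argument: Use <chi_rho, chi> = (1/|G|) sum_C |C| * chi_rho(C) * conj(chi(C)) with |G| = 12 for each irreducible chi in the table:
  <chi_rho, chi_1> = (1/12)[1*(4)*conj(1) + 3*(4)*conj(1) + 4*(3 + exp(2*I*pi/3))*conj(1) + 4*(3 + exp(-2*I*pi/3))*conj(1)]
      = (1/12)[(4) + (12) + (12 + 4*exp(2*I*pi/3)) + (12 + 4*exp(-2*I*pi/3))] = 36/12 = 3
  <chi_rho, chi_2> = (1/12)[1*(4)*conj(1) + 3*(4)*conj(1) + 4*(3 + exp(2*I*pi/3))*conj(exp(2*I*pi/3)) + 4*(3 + exp(-2*I*pi/3))*conj(exp(-2*I*pi/3))]
      = (1/12)[(4) + (12) + (4 + 12*exp(-2*I*pi/3)) + (4 + 12*exp(2*I*pi/3))] = 12/12 = 1
  <chi_rho, chi_3> = (1/12)[1*(4)*conj(1) + 3*(4)*conj(1) + 4*(3 + exp(2*I*pi/3))*conj(exp(-2*I*pi/3)) + 4*(3 + exp(-2*I*pi/3))*conj(exp(2*I*pi/3))]
      = (1/12)[(4) + (12) + (4*exp(-2*I*pi/3) + 12*exp(2*I*pi/3)) + (12*exp(-2*I*pi/3) + 4*exp(2*I*pi/3))] = 0/12 = 0
  <chi_rho, chi_4> = (1/12)[1*(4)*conj(3) + 3*(4)*conj(-1) + 4*(3 + exp(2*I*pi/3))*conj(0) + 4*(3 + exp(-2*I*pi/3))*conj(0)]
      = (1/12)[(12) + (-12) + (0) + (0)] = 0/12 = 0
(Exp terms are combined using exp(i*s)*conj(exp(i*t)) = exp(i*(s-t)), and sums of them are collapsed using the identity that for every m > 1 the m distinct m-th roots of unity sum to 0, e.g. 1 + exp(2*I*pi/3) + exp(-2*I*pi/3) = 0.)
Dimension check: dim(rho) = sum (mult * dim) = 3*1 + 1*1 + 0*1 + 0*3 = 4 = chi_rho(e) = 4.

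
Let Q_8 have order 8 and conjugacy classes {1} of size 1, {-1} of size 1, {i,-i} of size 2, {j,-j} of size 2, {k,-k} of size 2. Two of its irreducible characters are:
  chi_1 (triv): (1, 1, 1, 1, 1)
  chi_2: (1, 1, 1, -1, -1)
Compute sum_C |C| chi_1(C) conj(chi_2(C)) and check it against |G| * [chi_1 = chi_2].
Sum = 0; so <chi_1, chi_2> = 0 (distinct irreducibles are orthogonal).

Details: Compute term by term over conjugacy classes (|C| * chi_1(C) * conj(chi_2(C))):
  1*(1)*conj(1) + 1*(1)*conj(1) + 2*(1)*conj(1) + 2*(1)*conj(-1) + 2*(1)*conj(-1)
  = (1) + (1) + (2) + (-2) + (-2)
  = 0.
Dividing by |G| = 8 gives 0/8 = 0, matching the row-orthogonality relation <chi_1, chi_2> = [chi_1 = chi_2].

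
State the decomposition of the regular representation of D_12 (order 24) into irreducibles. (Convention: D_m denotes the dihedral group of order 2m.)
Each irreducible V_i of dimension d_i appears with multiplicity d_i, i.e. rho_reg = (direct sum over all irreducibles V_i) d_i V_i. The irreducible dimensions for D_12 are 1, 1, 1, 1, 2, 2, 2, 2, 2: 4 irreducibles of dimension 1, each with multiplicity 1; 5 irreducibles of dimension 2, each with multiplicity 2. Total dimension 4*1*1 + 5*2*2 = 24 = |G|.

Derivation: General theorem: in the regular representation of a finite group G, each irreducible appears with multiplicity equal to its dimension. Check: dim(rho_reg) = sum d_i^2 = 1 + 1 + 1 + 1 + 4 + 4 + 4 + 4 + 4 = 24 = |G|.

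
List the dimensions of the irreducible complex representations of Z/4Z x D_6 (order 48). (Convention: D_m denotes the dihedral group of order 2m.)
Dimensions: 1, 1, 1, 1, 1, 1, 1, 1, 1, 1, 1, 1, 1, 1, 1, 1, 2, 2, 2, 2, 2, 2, 2, 2

Details: There are 24 irreducibles (= number of conjugacy classes). Their dimensions d_i satisfy sum d_i^2 = |G| = 48: 1 + 1 + 1 + 1 + 1 + 1 + 1 + 1 + 1 + 1 + 1 + 1 + 1 + 1 + 1 + 1 + 4 + 4 + 4 + 4 + 4 + 4 + 4 + 4 = 48. (For the product with Z/4Z: each of the 4 1-dim characters of Z/4Z tensors with each irrep of D_6, giving 4 copies of each D_6-dimension.)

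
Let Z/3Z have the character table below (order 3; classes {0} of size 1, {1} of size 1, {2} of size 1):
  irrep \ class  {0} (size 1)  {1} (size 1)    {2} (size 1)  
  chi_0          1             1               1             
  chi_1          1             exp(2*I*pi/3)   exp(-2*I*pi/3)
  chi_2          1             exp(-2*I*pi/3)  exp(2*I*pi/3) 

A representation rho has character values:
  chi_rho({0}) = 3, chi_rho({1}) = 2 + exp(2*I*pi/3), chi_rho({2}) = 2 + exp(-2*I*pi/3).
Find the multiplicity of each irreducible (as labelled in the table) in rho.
Multiplicities: chi_0: 2, chi_1: 1, chi_2: 0.

Solution. Use <chi_rho, chi> = (1/|G|) sum_C |C| * chi_rho(C) * conj(chi(C)) with |G| = 3 for each irreducible chi in the table:
  <chi_rho, chi_0> = (1/3)[1*(3)*conj(1) + 1*(2 + exp(2*I*pi/3))*conj(1) + 1*(2 + exp(-2*I*pi/3))*conj(1)]
      = (1/3)[(3) + (2 + exp(2*I*pi/3)) + (2 + exp(-2*I*pi/3))] = 6/3 = 2
  <chi_rho, chi_1> = (1/3)[1*(3)*conj(1) + 1*(2 + exp(2*I*pi/3))*conj(exp(2*I*pi/3)) + 1*(2 + exp(-2*I*pi/3))*conj(exp(-2*I*pi/3))]
      = (1/3)[(3) + (1 + 2*exp(-2*I*pi/3)) + (1 + 2*exp(2*I*pi/3))] = 3/3 = 1
  <chi_rho, chi_2> = (1/3)[1*(3)*conj(1) + 1*(2 + exp(2*I*pi/3))*conj(exp(-2*I*pi/3)) + 1*(2 + exp(-2*I*pi/3))*conj(exp(2*I*pi/3))]
      = (1/3)[(3) + (exp(-2*I*pi/3) + 2*exp(2*I*pi/3)) + (2*exp(-2*I*pi/3) + exp(2*I*pi/3))] = 0/3 = 0
(Exp terms are combined using exp(i*s)*conj(exp(i*t)) = exp(i*(s-t)), and sums of them are collapsed using the identity that for every m > 1 the m distinct m-th roots of unity sum to 0, e.g. 1 + exp(2*I*pi/3) + exp(-2*I*pi/3) = 0.)
Dimension check: dim(rho) = sum (mult * dim) = 2*1 + 1*1 + 0*1 = 3 = chi_rho(e) = 3.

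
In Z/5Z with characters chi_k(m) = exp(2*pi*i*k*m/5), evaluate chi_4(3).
chi_4(3) = zeta_5^12 = exp(4*I*pi/5)

Proof sketch: chi_4(3) = zeta_5^(4*3) = zeta_5^12. Since zeta_5^5 = 1, this equals zeta_5^2 = exp(2*pi*i*2/5) = exp(4*I*pi/5).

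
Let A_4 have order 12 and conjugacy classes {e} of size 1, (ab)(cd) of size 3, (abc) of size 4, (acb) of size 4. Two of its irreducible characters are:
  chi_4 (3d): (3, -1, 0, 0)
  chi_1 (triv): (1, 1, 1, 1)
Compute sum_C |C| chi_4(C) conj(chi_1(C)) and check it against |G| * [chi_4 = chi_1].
Sum = 0; so <chi_4, chi_1> = 0 (distinct irreducibles are orthogonal).

Why: Compute term by term over conjugacy classes (|C| * chi_4(C) * conj(chi_1(C))):
  1*(3)*conj(1) + 3*(-1)*conj(1) + 4*(0)*conj(1) + 4*(0)*conj(1)
  = (3) + (-3) + (0) + (0)
  = 0.
(Exp terms are combined using exp(i*s)*conj(exp(i*t)) = exp(i*(s-t)), and sums of them are collapsed using the identity that for every m > 1 the m distinct m-th roots of unity sum to 0, e.g. 1 + exp(2*I*pi/3) + exp(-2*I*pi/3) = 0.)
Dividing by |G| = 12 gives 0/12 = 0, matching the row-orthogonality relation <chi_4, chi_1> = [chi_4 = chi_1].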